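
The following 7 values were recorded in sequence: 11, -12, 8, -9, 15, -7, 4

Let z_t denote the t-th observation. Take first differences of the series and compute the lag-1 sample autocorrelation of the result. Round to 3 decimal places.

-0.825

First differences Δz: -23, 20, -17, 24, -22, 11
Mean of differences = -1.1667
Numerator Σ(Δz_t−Δz̄)(Δz_{t+1}−Δz̄) = -1973.5278
Denominator Σ(Δz_t−Δz̄)² = 2390.8333
r_1(Δz) = -1973.5278 / 2390.8333 = -0.825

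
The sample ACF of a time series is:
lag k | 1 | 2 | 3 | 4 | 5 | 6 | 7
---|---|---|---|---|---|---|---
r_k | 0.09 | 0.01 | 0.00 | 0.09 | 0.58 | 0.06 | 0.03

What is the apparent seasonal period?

5

The largest autocorrelation is r_5 = 0.58; the remaining lags stay at or below 0.09.
The dominant spike at lag 5 indicates a seasonal period of 5.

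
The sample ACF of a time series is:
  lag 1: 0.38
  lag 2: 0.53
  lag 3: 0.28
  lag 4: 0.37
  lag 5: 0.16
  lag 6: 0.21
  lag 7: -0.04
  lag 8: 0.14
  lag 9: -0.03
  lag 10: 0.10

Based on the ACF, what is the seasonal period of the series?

The largest autocorrelation is r_2 = 0.53; the remaining lags stay at or below 0.38.
The dominant spike at lag 2 indicates a seasonal period of 2.

2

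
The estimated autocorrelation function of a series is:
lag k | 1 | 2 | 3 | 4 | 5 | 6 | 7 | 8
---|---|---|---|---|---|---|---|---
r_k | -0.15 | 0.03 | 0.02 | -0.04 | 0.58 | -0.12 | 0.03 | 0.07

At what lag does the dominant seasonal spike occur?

5

The largest autocorrelation is r_5 = 0.58; the remaining lags stay at or below 0.07.
The dominant spike at lag 5 indicates a seasonal period of 5.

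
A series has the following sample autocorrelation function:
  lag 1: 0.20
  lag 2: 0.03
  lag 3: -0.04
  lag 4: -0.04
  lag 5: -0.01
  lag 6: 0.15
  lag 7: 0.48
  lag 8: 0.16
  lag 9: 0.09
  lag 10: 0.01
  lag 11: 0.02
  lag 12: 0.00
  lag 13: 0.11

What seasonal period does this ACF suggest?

The largest autocorrelation is r_7 = 0.48; the remaining lags stay at or below 0.20.
The dominant spike at lag 7 indicates a seasonal period of 7.

7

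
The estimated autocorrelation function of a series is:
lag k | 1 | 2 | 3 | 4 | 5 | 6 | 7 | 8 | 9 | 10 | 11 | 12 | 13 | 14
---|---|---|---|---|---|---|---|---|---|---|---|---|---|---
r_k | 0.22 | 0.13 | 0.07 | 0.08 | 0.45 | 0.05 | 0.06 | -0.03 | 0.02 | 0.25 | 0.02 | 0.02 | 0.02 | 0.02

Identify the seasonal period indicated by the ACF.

The largest autocorrelation is r_5 = 0.45, with a weaker echo at lag 10 (0.25); the remaining lags stay at or below 0.22. The elevated value at lag 1 (0.22), dropping to 0.13 at lag 2, reflects decaying short-term dependence rather than seasonality.
The dominant spike at lag 5 indicates a seasonal period of 5.

5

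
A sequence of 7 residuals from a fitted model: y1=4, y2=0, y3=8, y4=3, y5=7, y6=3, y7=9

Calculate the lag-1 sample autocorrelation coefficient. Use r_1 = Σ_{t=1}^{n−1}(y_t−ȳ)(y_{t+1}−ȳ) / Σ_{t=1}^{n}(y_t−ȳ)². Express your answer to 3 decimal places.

-0.519

Mean ȳ = (4 + 0 + 8 + 3 + 7 + 3 + 9)/7 = 4.8571
Deviations from mean: -0.8571, -4.8571, 3.1429, -1.8571, 2.1429, -1.8571, 4.1429
Σ(y_t−ȳ)(y_{t+1}−ȳ) = (4.1633) + (-15.2653) + (-5.8367) + (-3.9796) + (-3.9796) + (-7.6939) = -32.5918
Denominator Σ(y_t−ȳ)² = 62.8571
r_1 = -32.5918 / 62.8571 = -0.519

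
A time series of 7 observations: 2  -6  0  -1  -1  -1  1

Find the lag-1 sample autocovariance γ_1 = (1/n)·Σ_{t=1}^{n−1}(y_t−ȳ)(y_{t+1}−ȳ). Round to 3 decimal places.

-2.778

Mean ȳ = (2 − 6 + 0 − 1 − 1 − 1 + 1)/7 = -0.8571
Deviations: 2.8571, -5.1429, 0.8571, -0.1429, -0.1429, -0.1429, 1.8571
Σ_{t=1}^{6}(y_t−ȳ)(y_{t+1}−ȳ) = -19.4490
γ_1 = -19.4490 / 7 = -2.778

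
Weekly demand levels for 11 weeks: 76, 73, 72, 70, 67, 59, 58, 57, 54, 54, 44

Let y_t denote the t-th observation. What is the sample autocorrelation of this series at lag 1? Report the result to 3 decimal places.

0.643

Mean ȳ = (76 + 73 + 72 + 70 + 67 + 59 + 58 + 57 + 54 + 54 + 44)/11 = 62.1818
Numerator Σ_{t=1}^{10}(y_t−ȳ)(y_{t+1}−ȳ) = 647.8760
Denominator Σ(y_t−ȳ)² = 1007.6364
r_1 = 647.8760 / 1007.6364 = 0.643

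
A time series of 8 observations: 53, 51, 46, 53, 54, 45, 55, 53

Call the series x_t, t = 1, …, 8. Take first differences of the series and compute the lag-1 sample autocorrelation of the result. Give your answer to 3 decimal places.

-0.519

First differences Δx: -2, -5, 7, 1, -9, 10, -2
Mean of differences = 0.0000
Numerator Σ(Δx_t−Δx̄)(Δx_{t+1}−Δx̄) = -137.0000
Denominator Σ(Δx_t−Δx̄)² = 264.0000
r_1(Δx) = -137.0000 / 264.0000 = -0.519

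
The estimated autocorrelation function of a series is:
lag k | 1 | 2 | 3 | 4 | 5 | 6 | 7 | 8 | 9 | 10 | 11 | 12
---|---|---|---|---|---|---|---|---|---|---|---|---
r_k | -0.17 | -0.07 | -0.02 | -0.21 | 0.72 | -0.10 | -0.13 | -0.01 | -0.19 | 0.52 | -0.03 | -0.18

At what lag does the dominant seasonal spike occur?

The largest autocorrelation is r_5 = 0.72, with a weaker echo at lag 10 (0.52); the remaining lags stay at or below -0.01.
The dominant spike at lag 5 indicates a seasonal period of 5.

5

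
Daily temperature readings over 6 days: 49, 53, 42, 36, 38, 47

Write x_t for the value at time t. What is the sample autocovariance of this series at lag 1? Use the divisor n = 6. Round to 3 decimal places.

12.356

Mean x̄ = (49 + 53 + 42 + 36 + 38 + 47)/6 = 44.1667
Σ_{t=1}^{5}(x_t−x̄)(x_{t+1}−x̄) = 74.1389
γ_1 = 74.1389 / 6 = 12.356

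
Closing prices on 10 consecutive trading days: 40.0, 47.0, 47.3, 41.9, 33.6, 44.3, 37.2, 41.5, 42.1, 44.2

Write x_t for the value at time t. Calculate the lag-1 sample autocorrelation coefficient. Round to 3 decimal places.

-0.069

Mean x̄ = (40.0 + 47.0 + 47.3 + 41.9 + 33.6 + 44.3 + 37.2 + 41.5 + 42.1 + 44.2)/10 = 41.9100
Numerator Σ_{t=1}^{9}(x_t−x̄)(x_{t+1}−x̄) = -11.0871
Denominator Σ(x_t−x̄)² = 161.0090
r_1 = -11.0871 / 161.0090 = -0.069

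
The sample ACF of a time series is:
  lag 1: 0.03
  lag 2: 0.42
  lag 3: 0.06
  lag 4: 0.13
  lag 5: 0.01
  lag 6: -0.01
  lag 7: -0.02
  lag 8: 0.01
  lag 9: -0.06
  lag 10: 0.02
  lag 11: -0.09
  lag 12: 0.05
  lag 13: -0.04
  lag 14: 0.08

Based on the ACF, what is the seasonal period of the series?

The largest autocorrelation is r_2 = 0.42; the remaining lags stay at or below 0.13.
The dominant spike at lag 2 indicates a seasonal period of 2.

2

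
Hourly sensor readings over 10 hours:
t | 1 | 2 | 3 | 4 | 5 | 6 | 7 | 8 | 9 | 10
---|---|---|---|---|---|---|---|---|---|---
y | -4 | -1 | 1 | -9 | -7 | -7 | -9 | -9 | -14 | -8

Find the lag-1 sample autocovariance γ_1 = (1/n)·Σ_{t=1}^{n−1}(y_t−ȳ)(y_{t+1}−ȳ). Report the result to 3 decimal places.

Mean ȳ = (-4 − 1 + 1 − 9 − 7 − 7 − 9 − 9 − 14 − 8)/10 = -6.7000
Σ_{t=1}^{9}(y_t−ȳ)(y_{t+1}−ȳ) = 74.6100
γ_1 = 74.6100 / 10 = 7.461

7.461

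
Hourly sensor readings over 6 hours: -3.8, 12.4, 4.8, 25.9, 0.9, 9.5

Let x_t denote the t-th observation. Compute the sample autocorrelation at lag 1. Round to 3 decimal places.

-0.489

Mean x̄ = (-3.8 + 12.4 + 4.8 + 25.9 + 0.9 + 9.5)/6 = 8.2833
Deviations from mean: -12.0833, 4.1167, -3.4833, 17.6167, -7.3833, 1.2167
Numerator Σ_{t=1}^{5}(x_t−x̄)(x_{t+1}−x̄) = -264.5003
Denominator Σ(x_t−x̄)² = 541.4283
r_1 = -264.5003 / 541.4283 = -0.489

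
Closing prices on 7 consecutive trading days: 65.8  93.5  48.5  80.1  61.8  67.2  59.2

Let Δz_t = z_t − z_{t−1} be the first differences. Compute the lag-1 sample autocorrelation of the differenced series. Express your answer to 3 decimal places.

First differences Δz: 27.7, -45.0, 31.6, -18.3, 5.4, -8.0
Mean of differences = -1.1000
Numerator Σ(Δz_t−Δz̄)(Δz_{t+1}−Δz̄) = -3418.9400
Denominator Σ(Δz_t−Δz̄)² = 4211.6400
r_1(Δz) = -3418.9400 / 4211.6400 = -0.812

-0.812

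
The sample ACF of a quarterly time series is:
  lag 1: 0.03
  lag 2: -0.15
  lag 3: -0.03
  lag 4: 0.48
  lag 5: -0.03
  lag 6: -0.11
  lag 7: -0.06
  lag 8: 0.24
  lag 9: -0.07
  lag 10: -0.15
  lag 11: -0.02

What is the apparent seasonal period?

4

The largest autocorrelation is r_4 = 0.48, with a weaker echo at lag 8 (0.24); the remaining lags stay at or below 0.03.
The dominant spike at lag 4 indicates a seasonal period of 4.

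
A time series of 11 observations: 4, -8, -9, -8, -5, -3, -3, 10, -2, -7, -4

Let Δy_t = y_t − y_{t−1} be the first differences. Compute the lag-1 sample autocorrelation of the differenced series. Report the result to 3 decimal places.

First differences Δy: -12, -1, 1, 3, 2, 0, 13, -12, -5, 3
Mean of differences = -0.8000
Numerator Σ(Δy_t−Δȳ)(Δy_{t+1}−Δȳ) = -90.8400
Denominator Σ(Δy_t−Δȳ)² = 499.6000
r_1(Δy) = -90.8400 / 499.6000 = -0.182

-0.182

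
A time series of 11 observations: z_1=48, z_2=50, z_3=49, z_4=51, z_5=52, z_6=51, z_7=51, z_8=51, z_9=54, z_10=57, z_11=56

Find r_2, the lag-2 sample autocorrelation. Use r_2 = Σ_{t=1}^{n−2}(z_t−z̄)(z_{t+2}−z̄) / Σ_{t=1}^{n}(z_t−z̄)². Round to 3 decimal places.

Mean z̄ = (48 + 50 + 49 + 51 + 52 + 51 + 51 + 51 + 54 + 57 + 56)/11 = 51.8182
Numerator Σ_{t=1}^{9}(z_t−z̄)(z_{t+2}−z̄) = 16.0248
Denominator Σ(z_t−z̄)² = 77.6364
r_2 = 16.0248 / 77.6364 = 0.206

0.206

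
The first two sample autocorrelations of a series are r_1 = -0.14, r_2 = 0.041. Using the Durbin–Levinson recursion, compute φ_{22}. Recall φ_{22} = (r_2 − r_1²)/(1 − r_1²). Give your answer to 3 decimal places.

φ_{22} = (r_2 − r_1²) / (1 − r_1²)
r_1² = (-0.14)² = 0.0196
Numerator = 0.041 − 0.0196 = 0.0214; denominator = 1 − 0.0196 = 0.9804
φ_{22} = 0.0214 / 0.9804 = 0.022

0.022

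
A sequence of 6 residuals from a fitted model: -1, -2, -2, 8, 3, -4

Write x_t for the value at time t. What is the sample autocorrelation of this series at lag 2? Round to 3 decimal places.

Mean x̄ = (-1 − 2 − 2 + 8 + 3 − 4)/6 = 0.3333
Σ(x_t−x̄)(x_{t+2}−x̄) = (3.1111) + (-17.8889) + (-6.2222) + (-33.2222) = -54.2222
Denominator Σ(x_t−x̄)² = 97.3333
r_2 = -54.2222 / 97.3333 = -0.557

-0.557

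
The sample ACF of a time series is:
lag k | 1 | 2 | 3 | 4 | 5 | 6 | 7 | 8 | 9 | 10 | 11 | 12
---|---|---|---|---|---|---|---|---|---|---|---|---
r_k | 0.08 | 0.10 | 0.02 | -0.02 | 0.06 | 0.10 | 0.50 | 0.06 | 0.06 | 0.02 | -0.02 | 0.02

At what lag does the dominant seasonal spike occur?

7

The largest autocorrelation is r_7 = 0.50; the remaining lags stay at or below 0.10.
The dominant spike at lag 7 indicates a seasonal period of 7.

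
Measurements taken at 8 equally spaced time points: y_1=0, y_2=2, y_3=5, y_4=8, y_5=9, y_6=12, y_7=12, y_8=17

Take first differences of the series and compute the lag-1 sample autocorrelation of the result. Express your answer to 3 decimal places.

-0.584

First differences Δy: 2, 3, 3, 1, 3, 0, 5
Mean of differences = 2.4286
Numerator Σ(Δy_t−Δȳ)(Δy_{t+1}−Δȳ) = -9.1837
Denominator Σ(Δy_t−Δȳ)² = 15.7143
r_1(Δy) = -9.1837 / 15.7143 = -0.584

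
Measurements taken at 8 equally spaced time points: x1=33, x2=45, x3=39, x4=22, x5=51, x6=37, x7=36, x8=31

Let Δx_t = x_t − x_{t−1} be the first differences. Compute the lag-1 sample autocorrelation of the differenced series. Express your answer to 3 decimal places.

First differences Δx: 12, -6, -17, 29, -14, -1, -5
Mean of differences = -0.2857
Numerator Σ(Δx_t−Δx̄)(Δx_{t+1}−Δx̄) = -852.6531
Denominator Σ(Δx_t−Δx̄)² = 1531.4286
r_1(Δx) = -852.6531 / 1531.4286 = -0.557

-0.557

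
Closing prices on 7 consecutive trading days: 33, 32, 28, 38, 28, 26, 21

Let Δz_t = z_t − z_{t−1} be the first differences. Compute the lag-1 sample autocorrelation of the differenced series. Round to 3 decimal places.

-0.550

First differences Δz: -1, -4, 10, -10, -2, -5
Mean of differences = -2.0000
Numerator Σ(Δz_t−Δz̄)(Δz_{t+1}−Δz̄) = -122.0000
Denominator Σ(Δz_t−Δz̄)² = 222.0000
r_1(Δz) = -122.0000 / 222.0000 = -0.550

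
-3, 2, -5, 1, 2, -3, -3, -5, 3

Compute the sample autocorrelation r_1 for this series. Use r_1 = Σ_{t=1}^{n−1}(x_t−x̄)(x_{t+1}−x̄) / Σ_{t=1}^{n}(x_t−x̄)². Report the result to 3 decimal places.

-0.379

Mean x̄ = (-3 + 2 − 5 + 1 + 2 − 3 − 3 − 5 + 3)/9 = -1.2222
Numerator Σ_{t=1}^{8}(x_t−x̄)(x_{t+1}−x̄) = -30.9383
Denominator Σ(x_t−x̄)² = 81.5556
r_1 = -30.9383 / 81.5556 = -0.379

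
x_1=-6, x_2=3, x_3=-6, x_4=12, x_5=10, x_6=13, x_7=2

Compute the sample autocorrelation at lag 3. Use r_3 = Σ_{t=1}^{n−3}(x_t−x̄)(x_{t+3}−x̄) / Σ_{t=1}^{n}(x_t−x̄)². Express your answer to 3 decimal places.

Mean x̄ = (-6 + 3 − 6 + 12 + 10 + 13 + 2)/7 = 4.0000
Deviations from mean: -10.0000, -1.0000, -10.0000, 8.0000, 6.0000, 9.0000, -2.0000
Numerator Σ_{t=1}^{4}(x_t−x̄)(x_{t+3}−x̄) = -192.0000
Denominator Σ(x_t−x̄)² = 386.0000
r_3 = -192.0000 / 386.0000 = -0.497

-0.497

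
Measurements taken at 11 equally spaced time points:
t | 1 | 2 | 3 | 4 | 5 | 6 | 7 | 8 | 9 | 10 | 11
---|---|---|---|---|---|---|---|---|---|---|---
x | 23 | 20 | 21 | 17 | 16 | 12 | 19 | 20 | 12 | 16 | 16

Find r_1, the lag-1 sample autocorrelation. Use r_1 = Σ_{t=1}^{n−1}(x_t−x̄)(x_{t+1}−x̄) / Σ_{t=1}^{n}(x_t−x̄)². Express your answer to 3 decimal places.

Mean x̄ = (23 + 20 + 21 + 17 + 16 + 12 + 19 + 20 + 12 + 16 + 16)/11 = 17.4545
Numerator Σ_{t=1}^{10}(x_t−x̄)(x_{t+1}−x̄) = 21.7934
Denominator Σ(x_t−x̄)² = 124.7273
r_1 = 21.7934 / 124.7273 = 0.175

0.175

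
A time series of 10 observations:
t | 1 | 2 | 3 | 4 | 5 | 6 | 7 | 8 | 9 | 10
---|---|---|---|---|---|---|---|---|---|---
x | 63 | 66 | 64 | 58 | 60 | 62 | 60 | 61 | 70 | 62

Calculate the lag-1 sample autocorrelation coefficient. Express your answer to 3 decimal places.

0.025

Mean x̄ = (63 + 66 + 64 + 58 + 60 + 62 + 60 + 61 + 70 + 62)/10 = 62.6000
Numerator Σ_{t=1}^{9}(x_t−x̄)(x_{t+1}−x̄) = 2.6400
Denominator Σ(x_t−x̄)² = 106.4000
r_1 = 2.6400 / 106.4000 = 0.025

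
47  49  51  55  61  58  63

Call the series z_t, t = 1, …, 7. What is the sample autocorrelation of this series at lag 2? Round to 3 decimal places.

Mean z̄ = (47 + 49 + 51 + 55 + 61 + 58 + 63)/7 = 54.8571
Deviations from mean: -7.8571, -5.8571, -3.8571, 0.1429, 6.1429, 3.1429, 8.1429
Σ(z_t−z̄)(z_{t+2}−z̄) = (30.3061) + (-0.8367) + (-23.6939) + (0.4490) + (50.0204) = 56.2449
Denominator Σ(z_t−z̄)² = 224.8571
r_2 = 56.2449 / 224.8571 = 0.250

0.250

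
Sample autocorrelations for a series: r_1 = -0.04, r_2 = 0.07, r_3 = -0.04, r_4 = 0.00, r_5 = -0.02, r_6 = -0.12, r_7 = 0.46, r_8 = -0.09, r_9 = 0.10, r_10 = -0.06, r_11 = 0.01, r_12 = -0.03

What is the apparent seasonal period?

The largest autocorrelation is r_7 = 0.46; the remaining lags stay at or below 0.10.
The dominant spike at lag 7 indicates a seasonal period of 7.

7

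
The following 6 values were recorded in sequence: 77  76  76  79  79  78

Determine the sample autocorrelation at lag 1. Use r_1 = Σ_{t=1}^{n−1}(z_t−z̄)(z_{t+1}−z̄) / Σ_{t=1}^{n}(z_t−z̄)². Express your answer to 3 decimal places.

Mean z̄ = (77 + 76 + 76 + 79 + 79 + 78)/6 = 77.5000
Numerator Σ_{t=1}^{5}(z_t−z̄)(z_{t+1}−z̄) = 3.7500
Denominator Σ(z_t−z̄)² = 9.5000
r_1 = 3.7500 / 9.5000 = 0.395

0.395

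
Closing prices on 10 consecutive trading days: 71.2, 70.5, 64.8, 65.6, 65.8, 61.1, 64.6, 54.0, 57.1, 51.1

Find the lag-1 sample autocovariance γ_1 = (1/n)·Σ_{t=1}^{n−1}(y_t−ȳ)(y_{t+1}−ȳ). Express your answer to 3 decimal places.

Mean ȳ = (71.2 + 70.5 + 64.8 + 65.6 + 65.8 + 61.1 + 64.6 + 54.0 + 57.1 + 51.1)/10 = 62.5800
Σ_{t=1}^{9}(y_t−ȳ)(y_{t+1}−ȳ) = 187.1236
γ_1 = 187.1236 / 10 = 18.712

18.712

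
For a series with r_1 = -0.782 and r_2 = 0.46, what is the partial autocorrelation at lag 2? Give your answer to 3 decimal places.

φ_{22} = (r_2 − r_1²) / (1 − r_1²)
r_1² = (-0.782)² = 0.611524
Numerator = 0.46 − 0.6115 = -0.1515; denominator = 1 − 0.6115 = 0.3885
φ_{22} = -0.1515 / 0.3885 = -0.390

-0.390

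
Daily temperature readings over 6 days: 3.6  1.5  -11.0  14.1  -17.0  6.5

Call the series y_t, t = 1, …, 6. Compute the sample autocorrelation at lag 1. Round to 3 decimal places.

-0.783

Mean ȳ = (3.6 + 1.5 − 11.0 + 14.1 − 17.0 + 6.5)/6 = -0.3833
Σ(y_t−ȳ)(y_{t+1}−ȳ) = (7.5019) + (-19.9947) + (-153.7647) + (-240.6647) + (-114.3781) = -521.3003
Denominator Σ(y_t−ȳ)² = 665.3883
r_1 = -521.3003 / 665.3883 = -0.783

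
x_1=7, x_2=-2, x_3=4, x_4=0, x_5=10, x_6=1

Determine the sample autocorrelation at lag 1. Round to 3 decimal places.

Mean x̄ = (7 − 2 + 4 + 0 + 10 + 1)/6 = 3.3333
Deviations from mean: 3.6667, -5.3333, 0.6667, -3.3333, 6.6667, -2.3333
Numerator Σ_{t=1}^{5}(x_t−x̄)(x_{t+1}−x̄) = -63.1111
Denominator Σ(x_t−x̄)² = 103.3333
r_1 = -63.1111 / 103.3333 = -0.611

-0.611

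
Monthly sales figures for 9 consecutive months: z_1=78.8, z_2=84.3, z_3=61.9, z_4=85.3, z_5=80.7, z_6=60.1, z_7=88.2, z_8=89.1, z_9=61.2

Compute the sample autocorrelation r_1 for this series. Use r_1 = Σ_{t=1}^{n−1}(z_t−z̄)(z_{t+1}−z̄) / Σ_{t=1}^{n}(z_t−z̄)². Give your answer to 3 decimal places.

-0.422

Mean z̄ = (78.8 + 84.3 + 61.9 + 85.3 + 80.7 + 60.1 + 88.2 + 89.1 + 61.2)/9 = 76.6222
Numerator Σ_{t=1}^{8}(z_t−z̄)(z_{t+1}−z̄) = -495.3183
Denominator Σ(z_t−z̄)² = 1172.9356
r_1 = -495.3183 / 1172.9356 = -0.422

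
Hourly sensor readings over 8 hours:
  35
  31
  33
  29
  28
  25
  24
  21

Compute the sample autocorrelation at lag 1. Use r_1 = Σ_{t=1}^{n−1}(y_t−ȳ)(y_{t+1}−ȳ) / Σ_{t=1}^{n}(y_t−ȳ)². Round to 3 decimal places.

0.511

Mean ȳ = (35 + 31 + 33 + 29 + 28 + 25 + 24 + 21)/8 = 28.2500
Deviations from mean: 6.7500, 2.7500, 4.7500, 0.7500, -0.2500, -3.2500, -4.2500, -7.2500
Σ(y_t−ȳ)(y_{t+1}−ȳ) = (18.5625) + (13.0625) + (3.5625) + (-0.1875) + (0.8125) + (13.8125) + (30.8125) = 80.4375
Denominator Σ(y_t−ȳ)² = 157.5000
r_1 = 80.4375 / 157.5000 = 0.511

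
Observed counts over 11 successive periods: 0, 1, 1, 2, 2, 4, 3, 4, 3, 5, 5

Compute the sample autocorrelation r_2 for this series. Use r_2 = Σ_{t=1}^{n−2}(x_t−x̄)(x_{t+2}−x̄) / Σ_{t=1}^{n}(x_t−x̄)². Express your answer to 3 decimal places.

0.401

Mean x̄ = (0 + 1 + 1 + 2 + 2 + 4 + 3 + 4 + 3 + 5 + 5)/11 = 2.7273
Numerator Σ_{t=1}^{9}(x_t−x̄)(x_{t+2}−x̄) = 11.3058
Denominator Σ(x_t−x̄)² = 28.1818
r_2 = 11.3058 / 28.1818 = 0.401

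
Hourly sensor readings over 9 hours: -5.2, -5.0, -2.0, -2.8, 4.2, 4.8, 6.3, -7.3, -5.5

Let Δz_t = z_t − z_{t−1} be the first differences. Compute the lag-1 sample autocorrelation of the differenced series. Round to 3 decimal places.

-0.189

First differences Δz: 0.2, 3.0, -0.8, 7.0, 0.6, 1.5, -13.6, 1.8
Mean of differences = -0.0375
Numerator Σ(Δz_t−Δz̄)(Δz_{t+1}−Δz̄) = -47.2677
Denominator Σ(Δz_t−Δz̄)² = 249.4788
r_1(Δz) = -47.2677 / 249.4788 = -0.189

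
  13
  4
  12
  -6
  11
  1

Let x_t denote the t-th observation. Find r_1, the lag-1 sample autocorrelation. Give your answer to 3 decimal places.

-0.649

Mean x̄ = (13 + 4 + 12 − 6 + 11 + 1)/6 = 5.8333
Deviations from mean: 7.1667, -1.8333, 6.1667, -11.8333, 5.1667, -4.8333
Σ(x_t−x̄)(x_{t+1}−x̄) = (-13.1389) + (-11.3056) + (-72.9722) + (-61.1389) + (-24.9722) = -183.5278
Denominator Σ(x_t−x̄)² = 282.8333
r_1 = -183.5278 / 282.8333 = -0.649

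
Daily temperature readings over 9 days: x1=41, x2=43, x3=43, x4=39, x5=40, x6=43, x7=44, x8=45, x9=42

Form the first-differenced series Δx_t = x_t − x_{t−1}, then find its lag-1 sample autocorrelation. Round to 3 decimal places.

-0.006

First differences Δx: 2, 0, -4, 1, 3, 1, 1, -3
Mean of differences = 0.1250
Numerator Σ(Δx_t−Δx̄)(Δx_{t+1}−Δx̄) = -0.2656
Denominator Σ(Δx_t−Δx̄)² = 40.8750
r_1(Δx) = -0.2656 / 40.8750 = -0.006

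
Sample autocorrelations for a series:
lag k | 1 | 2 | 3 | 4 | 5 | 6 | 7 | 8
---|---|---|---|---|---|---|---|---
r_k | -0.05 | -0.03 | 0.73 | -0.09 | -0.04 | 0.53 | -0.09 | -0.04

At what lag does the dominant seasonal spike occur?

The largest autocorrelation is r_3 = 0.73, with a weaker echo at lag 6 (0.53); the remaining lags stay at or below -0.03.
The dominant spike at lag 3 indicates a seasonal period of 3.

3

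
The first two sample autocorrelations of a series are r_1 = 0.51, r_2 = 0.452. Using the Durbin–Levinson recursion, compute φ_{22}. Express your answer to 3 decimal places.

0.259

φ_{22} = (r_2 − r_1²) / (1 − r_1²)
r_1² = (0.51)² = 0.2601
Numerator = 0.452 − 0.2601 = 0.1919; denominator = 1 − 0.2601 = 0.7399
φ_{22} = 0.1919 / 0.7399 = 0.259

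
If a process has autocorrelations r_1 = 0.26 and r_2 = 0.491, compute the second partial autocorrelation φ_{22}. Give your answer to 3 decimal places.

φ_{22} = (r_2 − r_1²) / (1 − r_1²)
r_1² = (0.26)² = 0.0676
Numerator = 0.491 − 0.0676 = 0.4234; denominator = 1 − 0.0676 = 0.9324
φ_{22} = 0.4234 / 0.9324 = 0.454

0.454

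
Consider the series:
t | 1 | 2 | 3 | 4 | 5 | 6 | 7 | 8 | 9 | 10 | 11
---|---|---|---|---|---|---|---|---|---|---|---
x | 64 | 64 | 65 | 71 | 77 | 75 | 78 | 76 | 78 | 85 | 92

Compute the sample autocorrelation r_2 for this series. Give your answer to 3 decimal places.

Mean x̄ = (64 + 64 + 65 + 71 + 77 + 75 + 78 + 76 + 78 + 85 + 92)/11 = 75.0000
Numerator Σ_{t=1}^{9}(x_t−x̄)(x_{t+2}−x̄) = 210.0000
Denominator Σ(x_t−x̄)² = 770.0000
r_2 = 210.0000 / 770.0000 = 0.273

0.273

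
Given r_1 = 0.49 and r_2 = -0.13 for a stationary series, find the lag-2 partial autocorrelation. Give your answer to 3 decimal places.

-0.487

φ_{22} = (r_2 − r_1²) / (1 − r_1²)
r_1² = (0.49)² = 0.2401
Numerator = -0.13 − 0.2401 = -0.3701; denominator = 1 − 0.2401 = 0.7599
φ_{22} = -0.3701 / 0.7599 = -0.487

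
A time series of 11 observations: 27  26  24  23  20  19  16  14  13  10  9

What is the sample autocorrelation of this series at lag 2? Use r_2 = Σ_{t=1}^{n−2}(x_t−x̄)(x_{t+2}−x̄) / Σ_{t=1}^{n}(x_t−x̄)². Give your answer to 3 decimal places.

0.472

Mean x̄ = (27 + 26 + 24 + 23 + 20 + 19 + 16 + 14 + 13 + 10 + 9)/11 = 18.2727
Numerator Σ_{t=1}^{9}(x_t−x̄)(x_{t+2}−x̄) = 189.0331
Denominator Σ(x_t−x̄)² = 400.1818
r_2 = 189.0331 / 400.1818 = 0.472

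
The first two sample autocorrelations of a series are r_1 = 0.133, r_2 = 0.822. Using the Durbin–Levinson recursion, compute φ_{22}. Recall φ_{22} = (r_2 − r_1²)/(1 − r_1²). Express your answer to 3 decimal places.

φ_{22} = (r_2 − r_1²) / (1 − r_1²)
r_1² = (0.133)² = 0.017689
Numerator = 0.822 − 0.0177 = 0.8043; denominator = 1 − 0.0177 = 0.9823
φ_{22} = 0.8043 / 0.9823 = 0.819

0.819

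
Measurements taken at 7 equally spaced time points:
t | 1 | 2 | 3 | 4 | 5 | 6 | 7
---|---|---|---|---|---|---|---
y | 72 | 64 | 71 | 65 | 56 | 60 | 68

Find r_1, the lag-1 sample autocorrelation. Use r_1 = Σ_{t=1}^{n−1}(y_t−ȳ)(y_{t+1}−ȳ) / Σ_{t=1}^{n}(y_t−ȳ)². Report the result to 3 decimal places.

Mean ȳ = (72 + 64 + 71 + 65 + 56 + 60 + 68)/7 = 65.1429
Deviations from mean: 6.8571, -1.1429, 5.8571, -0.1429, -9.1429, -5.1429, 2.8571
Numerator Σ_{t=1}^{6}(y_t−ȳ)(y_{t+1}−ȳ) = 18.2653
Denominator Σ(y_t−ȳ)² = 200.8571
r_1 = 18.2653 / 200.8571 = 0.091

0.091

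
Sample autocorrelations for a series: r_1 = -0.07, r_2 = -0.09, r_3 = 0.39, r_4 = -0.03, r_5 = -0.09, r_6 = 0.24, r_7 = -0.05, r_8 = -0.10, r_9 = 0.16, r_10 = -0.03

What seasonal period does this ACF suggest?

3

The largest autocorrelation is r_3 = 0.39, with weaker echoes at lags 6 (0.24) and 9 (0.16); the remaining lags stay at or below -0.03.
The dominant spike at lag 3 indicates a seasonal period of 3.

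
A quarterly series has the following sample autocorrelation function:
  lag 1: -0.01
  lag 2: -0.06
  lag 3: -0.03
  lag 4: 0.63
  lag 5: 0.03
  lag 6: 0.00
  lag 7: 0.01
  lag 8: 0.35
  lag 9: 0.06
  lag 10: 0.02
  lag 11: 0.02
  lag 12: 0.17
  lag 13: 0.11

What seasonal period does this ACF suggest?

4

The largest autocorrelation is r_4 = 0.63, with weaker echoes at lags 8 (0.35) and 12 (0.17); the remaining lags stay at or below 0.11.
The dominant spike at lag 4 indicates a seasonal period of 4.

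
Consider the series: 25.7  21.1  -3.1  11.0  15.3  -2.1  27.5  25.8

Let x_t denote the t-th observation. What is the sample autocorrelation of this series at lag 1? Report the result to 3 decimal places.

Mean x̄ = (25.7 + 21.1 − 3.1 + 11.0 + 15.3 − 2.1 + 27.5 + 25.8)/8 = 15.1500
Deviations from mean: 10.5500, 5.9500, -18.2500, -4.1500, 0.1500, -17.2500, 12.3500, 10.6500
Σ(x_t−x̄)(x_{t+1}−x̄) = (62.7725) + (-108.5875) + (75.7375) + (-0.6225) + (-2.5875) + (-213.0375) + (131.5275) = -54.7975
Denominator Σ(x_t−x̄)² = 1060.5200
r_1 = -54.7975 / 1060.5200 = -0.052

-0.052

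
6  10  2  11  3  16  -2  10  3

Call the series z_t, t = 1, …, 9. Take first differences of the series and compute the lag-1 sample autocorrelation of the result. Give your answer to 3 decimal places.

-0.895

First differences Δz: 4, -8, 9, -8, 13, -18, 12, -7
Mean of differences = -0.3750
Numerator Σ(Δz_t−Δz̄)(Δz_{t+1}−Δz̄) = -814.1406
Denominator Σ(Δz_t−Δz̄)² = 909.8750
r_1(Δz) = -814.1406 / 909.8750 = -0.895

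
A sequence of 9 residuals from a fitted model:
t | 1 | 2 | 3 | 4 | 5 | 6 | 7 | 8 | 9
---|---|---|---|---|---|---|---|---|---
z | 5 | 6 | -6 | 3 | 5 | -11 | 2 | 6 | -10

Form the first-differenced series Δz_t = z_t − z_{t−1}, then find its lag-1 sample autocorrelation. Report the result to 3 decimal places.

-0.398

First differences Δz: 1, -12, 9, 2, -16, 13, 4, -16
Mean of differences = -1.8750
Numerator Σ(Δz_t−Δz̄)(Δz_{t+1}−Δz̄) = -357.5156
Denominator Σ(Δz_t−Δz̄)² = 898.8750
r_1(Δz) = -357.5156 / 898.8750 = -0.398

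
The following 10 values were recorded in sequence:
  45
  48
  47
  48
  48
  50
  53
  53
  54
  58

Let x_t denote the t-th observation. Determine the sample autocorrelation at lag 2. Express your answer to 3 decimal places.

0.387

Mean x̄ = (45 + 48 + 47 + 48 + 48 + 50 + 53 + 53 + 54 + 58)/10 = 50.4000
Numerator Σ_{t=1}^{8}(x_t−x̄)(x_{t+2}−x̄) = 55.0800
Denominator Σ(x_t−x̄)² = 142.4000
r_2 = 55.0800 / 142.4000 = 0.387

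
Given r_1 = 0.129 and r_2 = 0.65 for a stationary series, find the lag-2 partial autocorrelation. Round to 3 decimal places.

0.644

φ_{22} = (r_2 − r_1²) / (1 − r_1²)
r_1² = (0.129)² = 0.016641
Numerator = 0.65 − 0.0166 = 0.6334; denominator = 1 − 0.0166 = 0.9834
φ_{22} = 0.6334 / 0.9834 = 0.644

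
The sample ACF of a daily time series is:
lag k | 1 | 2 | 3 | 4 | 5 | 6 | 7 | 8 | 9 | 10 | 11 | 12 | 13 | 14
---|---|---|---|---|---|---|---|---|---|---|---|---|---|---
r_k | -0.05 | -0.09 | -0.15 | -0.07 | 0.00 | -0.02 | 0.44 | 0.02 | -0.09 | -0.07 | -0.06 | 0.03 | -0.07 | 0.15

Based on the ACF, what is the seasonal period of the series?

7

The largest autocorrelation is r_7 = 0.44, with a weaker echo at lag 14 (0.15); the remaining lags stay at or below 0.03.
The dominant spike at lag 7 indicates a seasonal period of 7.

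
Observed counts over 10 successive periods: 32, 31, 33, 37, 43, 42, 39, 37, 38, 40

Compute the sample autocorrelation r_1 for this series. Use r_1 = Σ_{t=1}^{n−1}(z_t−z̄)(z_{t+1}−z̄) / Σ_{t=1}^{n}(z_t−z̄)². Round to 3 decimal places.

0.634

Mean z̄ = (32 + 31 + 33 + 37 + 43 + 42 + 39 + 37 + 38 + 40)/10 = 37.2000
Numerator Σ_{t=1}^{9}(z_t−z̄)(z_{t+1}−z̄) = 96.1600
Denominator Σ(z_t−z̄)² = 151.6000
r_1 = 96.1600 / 151.6000 = 0.634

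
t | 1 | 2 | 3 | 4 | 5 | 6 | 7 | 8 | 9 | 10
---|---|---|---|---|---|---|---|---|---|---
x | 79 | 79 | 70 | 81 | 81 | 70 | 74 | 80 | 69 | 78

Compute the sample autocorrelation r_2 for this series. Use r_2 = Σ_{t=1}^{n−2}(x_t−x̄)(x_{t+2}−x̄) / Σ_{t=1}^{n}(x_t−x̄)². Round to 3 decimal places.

Mean x̄ = (79 + 79 + 70 + 81 + 81 + 70 + 74 + 80 + 69 + 78)/10 = 76.1000
Numerator Σ_{t=1}^{8}(x_t−x̄)(x_{t+2}−x̄) = -75.0200
Denominator Σ(x_t−x̄)² = 212.9000
r_2 = -75.0200 / 212.9000 = -0.352

-0.352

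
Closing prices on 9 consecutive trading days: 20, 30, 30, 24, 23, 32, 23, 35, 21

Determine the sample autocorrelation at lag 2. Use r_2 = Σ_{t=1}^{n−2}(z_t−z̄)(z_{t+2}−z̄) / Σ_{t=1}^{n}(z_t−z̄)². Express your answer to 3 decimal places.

0.090

Mean z̄ = (20 + 30 + 30 + 24 + 23 + 32 + 23 + 35 + 21)/9 = 26.4444
Numerator Σ_{t=1}^{7}(z_t−z̄)(z_{t+2}−z̄) = 20.7160
Denominator Σ(z_t−z̄)² = 230.2222
r_2 = 20.7160 / 230.2222 = 0.090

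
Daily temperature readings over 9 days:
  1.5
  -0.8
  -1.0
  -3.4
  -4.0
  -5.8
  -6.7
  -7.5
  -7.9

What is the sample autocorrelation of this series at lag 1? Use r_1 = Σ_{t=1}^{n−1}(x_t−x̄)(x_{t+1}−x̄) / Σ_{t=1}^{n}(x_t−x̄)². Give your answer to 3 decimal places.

Mean x̄ = (1.5 − 0.8 − 1.0 − 3.4 − 4.0 − 5.8 − 6.7 − 7.5 − 7.9)/9 = -3.9556
Numerator Σ_{t=1}^{8}(x_t−x̄)(x_{t+1}−x̄) = 57.0114
Denominator Σ(x_t−x̄)² = 87.8222
r_1 = 57.0114 / 87.8222 = 0.649

0.649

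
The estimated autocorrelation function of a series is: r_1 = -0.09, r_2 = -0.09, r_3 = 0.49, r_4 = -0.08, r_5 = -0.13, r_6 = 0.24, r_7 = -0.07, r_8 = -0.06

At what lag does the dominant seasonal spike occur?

3

The largest autocorrelation is r_3 = 0.49, with a weaker echo at lag 6 (0.24); the remaining lags stay at or below -0.06.
The dominant spike at lag 3 indicates a seasonal period of 3.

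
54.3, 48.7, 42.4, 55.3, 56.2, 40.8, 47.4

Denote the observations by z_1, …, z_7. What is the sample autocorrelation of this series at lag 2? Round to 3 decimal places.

Mean z̄ = (54.3 + 48.7 + 42.4 + 55.3 + 56.2 + 40.8 + 47.4)/7 = 49.3000
Deviations from mean: 5.0000, -0.6000, -6.9000, 6.0000, 6.9000, -8.5000, -1.9000
Σ(z_t−z̄)(z_{t+2}−z̄) = (-34.5000) + (-3.6000) + (-47.6100) + (-51.0000) + (-13.1100) = -149.8200
Denominator Σ(z_t−z̄)² = 232.4400
r_2 = -149.8200 / 232.4400 = -0.645

-0.645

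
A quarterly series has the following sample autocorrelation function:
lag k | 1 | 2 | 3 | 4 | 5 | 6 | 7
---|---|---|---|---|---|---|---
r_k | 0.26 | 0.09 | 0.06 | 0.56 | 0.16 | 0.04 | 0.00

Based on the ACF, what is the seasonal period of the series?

The largest autocorrelation is r_4 = 0.56; the remaining lags stay at or below 0.26. The elevated value at lag 1 (0.26), dropping to 0.09 at lag 2, reflects decaying short-term dependence rather than seasonality.
The dominant spike at lag 4 indicates a seasonal period of 4.

4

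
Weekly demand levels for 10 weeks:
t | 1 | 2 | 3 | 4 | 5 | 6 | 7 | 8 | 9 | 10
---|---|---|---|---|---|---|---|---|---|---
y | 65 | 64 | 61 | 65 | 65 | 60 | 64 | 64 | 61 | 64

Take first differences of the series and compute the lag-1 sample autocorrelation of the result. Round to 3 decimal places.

First differences Δy: -1, -3, 4, 0, -5, 4, 0, -3, 3
Mean of differences = -0.1111
Numerator Σ(Δy_t−Δȳ)(Δy_{t+1}−Δȳ) = -38.3457
Denominator Σ(Δy_t−Δȳ)² = 84.8889
r_1(Δy) = -38.3457 / 84.8889 = -0.452

-0.452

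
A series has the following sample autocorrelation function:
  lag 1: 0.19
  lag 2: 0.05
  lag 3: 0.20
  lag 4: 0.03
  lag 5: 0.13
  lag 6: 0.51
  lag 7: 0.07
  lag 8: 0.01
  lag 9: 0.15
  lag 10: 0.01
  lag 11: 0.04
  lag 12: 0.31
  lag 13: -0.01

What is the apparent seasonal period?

The largest autocorrelation is r_6 = 0.51, with a weaker echo at lag 12 (0.31); the remaining lags stay at or below 0.20.
The dominant spike at lag 6 indicates a seasonal period of 6.

6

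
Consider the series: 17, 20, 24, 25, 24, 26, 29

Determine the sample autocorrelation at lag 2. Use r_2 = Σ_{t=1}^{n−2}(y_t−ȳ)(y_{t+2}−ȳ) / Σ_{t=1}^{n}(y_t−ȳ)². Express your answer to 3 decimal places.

Mean ȳ = (17 + 20 + 24 + 25 + 24 + 26 + 29)/7 = 23.5714
Σ(y_t−ȳ)(y_{t+2}−ȳ) = (-2.8163) + (-5.1020) + (0.1837) + (3.4694) + (2.3265) = -1.9388
Denominator Σ(y_t−ȳ)² = 93.7143
r_2 = -1.9388 / 93.7143 = -0.021

-0.021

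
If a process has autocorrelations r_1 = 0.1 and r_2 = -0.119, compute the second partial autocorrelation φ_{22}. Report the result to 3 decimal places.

φ_{22} = (r_2 − r_1²) / (1 − r_1²)
r_1² = (0.1)² = 0.01
Numerator = -0.119 − 0.0100 = -0.1290; denominator = 1 − 0.0100 = 0.9900
φ_{22} = -0.1290 / 0.9900 = -0.130

-0.130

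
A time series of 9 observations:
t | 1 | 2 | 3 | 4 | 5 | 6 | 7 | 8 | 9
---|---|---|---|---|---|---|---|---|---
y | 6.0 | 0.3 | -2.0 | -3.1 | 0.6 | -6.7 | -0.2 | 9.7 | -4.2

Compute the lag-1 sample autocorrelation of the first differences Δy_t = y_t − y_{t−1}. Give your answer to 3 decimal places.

-0.295

First differences Δy: -5.7, -2.3, -1.1, 3.7, -7.3, 6.5, 9.9, -13.9
Mean of differences = -1.2750
Numerator Σ(Δy_t−Δȳ)(Δy_{t+1}−Δȳ) = -125.7906
Denominator Σ(Δy_t−Δȳ)² = 426.4350
r_1(Δy) = -125.7906 / 426.4350 = -0.295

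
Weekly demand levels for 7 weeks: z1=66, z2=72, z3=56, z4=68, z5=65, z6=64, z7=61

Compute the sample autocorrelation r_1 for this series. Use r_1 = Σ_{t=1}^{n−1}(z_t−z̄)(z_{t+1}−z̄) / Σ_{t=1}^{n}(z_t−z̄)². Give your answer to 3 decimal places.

Mean z̄ = (66 + 72 + 56 + 68 + 65 + 64 + 61)/7 = 64.5714
Σ(z_t−z̄)(z_{t+1}−z̄) = (10.6122) + (-63.6735) + (-29.3878) + (1.4694) + (-0.2449) + (2.0408) = -79.1837
Denominator Σ(z_t−z̄)² = 155.7143
r_1 = -79.1837 / 155.7143 = -0.509

-0.509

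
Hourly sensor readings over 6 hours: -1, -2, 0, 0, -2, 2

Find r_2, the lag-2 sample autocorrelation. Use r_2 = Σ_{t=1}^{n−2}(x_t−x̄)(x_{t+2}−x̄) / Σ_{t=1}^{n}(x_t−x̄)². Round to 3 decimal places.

Mean x̄ = (-1 − 2 + 0 + 0 − 2 + 2)/6 = -0.5000
Deviations from mean: -0.5000, -1.5000, 0.5000, 0.5000, -1.5000, 2.5000
Σ(x_t−x̄)(x_{t+2}−x̄) = (-0.2500) + (-0.7500) + (-0.7500) + (1.2500) = -0.5000
Denominator Σ(x_t−x̄)² = 11.5000
r_2 = -0.5000 / 11.5000 = -0.043

-0.043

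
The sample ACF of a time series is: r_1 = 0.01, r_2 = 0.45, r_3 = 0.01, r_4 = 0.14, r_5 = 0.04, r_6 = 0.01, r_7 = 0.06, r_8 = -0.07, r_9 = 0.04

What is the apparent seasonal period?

The largest autocorrelation is r_2 = 0.45; the remaining lags stay at or below 0.14.
The dominant spike at lag 2 indicates a seasonal period of 2.

2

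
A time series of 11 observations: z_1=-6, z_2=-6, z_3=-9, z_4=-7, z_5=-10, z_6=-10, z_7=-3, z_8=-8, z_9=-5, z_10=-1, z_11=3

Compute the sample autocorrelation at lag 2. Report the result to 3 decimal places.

Mean z̄ = (-6 − 6 − 9 − 7 − 10 − 10 − 3 − 8 − 5 − 1 + 3)/11 = -5.6364
Numerator Σ_{t=1}^{9}(z_t−z̄)(z_{t+2}−z̄) = 17.3719
Denominator Σ(z_t−z̄)² = 160.5455
r_2 = 17.3719 / 160.5455 = 0.108

0.108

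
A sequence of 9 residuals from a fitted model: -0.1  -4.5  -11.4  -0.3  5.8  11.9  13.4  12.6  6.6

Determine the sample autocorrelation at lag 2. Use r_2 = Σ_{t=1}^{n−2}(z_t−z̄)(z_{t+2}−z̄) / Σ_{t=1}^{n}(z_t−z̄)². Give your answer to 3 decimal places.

0.254

Mean z̄ = (-0.1 − 4.5 − 11.4 − 0.3 + 5.8 + 11.9 + 13.4 + 12.6 + 6.6)/9 = 3.7778
Σ(z_t−z̄)(z_{t+2}−z̄) = (58.8560) + (33.7549) + (-30.6928) + (-33.1206) + (19.4583) + (71.6560) + (27.1560) = 147.0679
Denominator Σ(z_t−z̄)² = 578.9956
r_2 = 147.0679 / 578.9956 = 0.254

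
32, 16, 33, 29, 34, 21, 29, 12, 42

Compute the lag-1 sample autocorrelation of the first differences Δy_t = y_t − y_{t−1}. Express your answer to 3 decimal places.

-0.587

First differences Δy: -16, 17, -4, 5, -13, 8, -17, 30
Mean of differences = 1.2500
Numerator Σ(Δy_t−Δȳ)(Δy_{t+1}−Δȳ) = -1171.5625
Denominator Σ(Δy_t−Δȳ)² = 1995.5000
r_1(Δy) = -1171.5625 / 1995.5000 = -0.587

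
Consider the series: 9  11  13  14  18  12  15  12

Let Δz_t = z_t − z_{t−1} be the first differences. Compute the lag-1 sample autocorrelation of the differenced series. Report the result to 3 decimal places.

-0.552

First differences Δz: 2, 2, 1, 4, -6, 3, -3
Mean of differences = 0.4286
Numerator Σ(Δz_t−Δz̄)(Δz_{t+1}−Δz̄) = -42.8980
Denominator Σ(Δz_t−Δz̄)² = 77.7143
r_1(Δz) = -42.8980 / 77.7143 = -0.552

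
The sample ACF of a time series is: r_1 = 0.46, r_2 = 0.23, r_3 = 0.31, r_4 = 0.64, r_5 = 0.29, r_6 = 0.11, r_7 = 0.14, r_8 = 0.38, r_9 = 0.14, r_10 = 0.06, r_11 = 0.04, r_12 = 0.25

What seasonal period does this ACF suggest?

The largest autocorrelation is r_4 = 0.64; the remaining lags stay at or below 0.46. The elevated value at lag 1 (0.46), dropping to 0.23 at lag 2, reflects decaying short-term dependence rather than seasonality.
The dominant spike at lag 4 indicates a seasonal period of 4.

4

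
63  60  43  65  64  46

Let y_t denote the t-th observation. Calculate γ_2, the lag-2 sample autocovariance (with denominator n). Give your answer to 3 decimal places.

Mean ȳ = (63 + 60 + 43 + 65 + 64 + 46)/6 = 56.8333
Σ_{t=1}^{4}(y_t−ȳ)(y_{t+2}−ȳ) = -247.0556
γ_2 = -247.0556 / 6 = -41.176

-41.176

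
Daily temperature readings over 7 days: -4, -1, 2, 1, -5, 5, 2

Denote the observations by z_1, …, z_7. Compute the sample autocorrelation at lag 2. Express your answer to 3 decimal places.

Mean z̄ = (-4 − 1 + 2 + 1 − 5 + 5 + 2)/7 = 0.0000
Σ(z_t−z̄)(z_{t+2}−z̄) = (-8.0000) + (-1.0000) + (-10.0000) + (5.0000) + (-10.0000) = -24.0000
Denominator Σ(z_t−z̄)² = 76.0000
r_2 = -24.0000 / 76.0000 = -0.316

-0.316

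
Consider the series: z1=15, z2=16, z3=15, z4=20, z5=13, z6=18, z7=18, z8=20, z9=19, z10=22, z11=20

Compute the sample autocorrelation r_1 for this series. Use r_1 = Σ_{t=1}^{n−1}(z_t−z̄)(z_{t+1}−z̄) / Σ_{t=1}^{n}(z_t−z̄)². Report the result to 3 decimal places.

Mean z̄ = (15 + 16 + 15 + 20 + 13 + 18 + 18 + 20 + 19 + 22 + 20)/11 = 17.8182
Numerator Σ_{t=1}^{10}(z_t−z̄)(z_{t+1}−z̄) = 9.7851
Denominator Σ(z_t−z̄)² = 75.6364
r_1 = 9.7851 / 75.6364 = 0.129

0.129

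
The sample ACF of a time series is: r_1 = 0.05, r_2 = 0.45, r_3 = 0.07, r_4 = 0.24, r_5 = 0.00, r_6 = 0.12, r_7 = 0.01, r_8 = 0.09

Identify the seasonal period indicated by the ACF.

2

The largest autocorrelation is r_2 = 0.45, with a weaker echo at lag 4 (0.24); the remaining lags stay at or below 0.12.
The dominant spike at lag 2 indicates a seasonal period of 2.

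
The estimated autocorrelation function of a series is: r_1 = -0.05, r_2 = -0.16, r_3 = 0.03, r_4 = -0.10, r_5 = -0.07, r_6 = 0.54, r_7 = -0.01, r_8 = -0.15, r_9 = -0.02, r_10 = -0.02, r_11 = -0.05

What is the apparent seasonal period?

6

The largest autocorrelation is r_6 = 0.54; the remaining lags stay at or below 0.03.
The dominant spike at lag 6 indicates a seasonal period of 6.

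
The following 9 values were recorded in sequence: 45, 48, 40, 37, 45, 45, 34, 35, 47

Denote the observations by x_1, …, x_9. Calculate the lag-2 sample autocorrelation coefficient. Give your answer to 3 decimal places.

-0.628

Mean x̄ = (45 + 48 + 40 + 37 + 45 + 45 + 34 + 35 + 47)/9 = 41.7778
Σ(x_t−x̄)(x_{t+2}−x̄) = (-5.7284) + (-29.7284) + (-5.7284) + (-15.3951) + (-25.0617) + (-21.8395) + (-40.6173) = -144.0988
Denominator Σ(x_t−x̄)² = 229.5556
r_2 = -144.0988 / 229.5556 = -0.628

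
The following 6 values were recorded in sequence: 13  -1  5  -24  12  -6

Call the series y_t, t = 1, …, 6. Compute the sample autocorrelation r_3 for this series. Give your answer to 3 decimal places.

-0.372

Mean ȳ = (13 − 1 + 5 − 24 + 12 − 6)/6 = -0.1667
Deviations from mean: 13.1667, -0.8333, 5.1667, -23.8333, 12.1667, -5.8333
Numerator Σ_{t=1}^{3}(y_t−ȳ)(y_{t+3}−ȳ) = -354.0833
Denominator Σ(y_t−ȳ)² = 950.8333
r_3 = -354.0833 / 950.8333 = -0.372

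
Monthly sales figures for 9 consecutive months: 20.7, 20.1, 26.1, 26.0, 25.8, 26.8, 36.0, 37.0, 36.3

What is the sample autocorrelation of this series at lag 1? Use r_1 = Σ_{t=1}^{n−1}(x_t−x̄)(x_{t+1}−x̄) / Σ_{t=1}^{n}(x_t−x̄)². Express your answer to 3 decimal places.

0.642

Mean x̄ = (20.7 + 20.1 + 26.1 + 26.0 + 25.8 + 26.8 + 36.0 + 37.0 + 36.3)/9 = 28.3111
Numerator Σ_{t=1}^{8}(x_t−x̄)(x_{t+1}−x̄) = 219.9632
Denominator Σ(x_t−x̄)² = 342.6089
r_1 = 219.9632 / 342.6089 = 0.642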